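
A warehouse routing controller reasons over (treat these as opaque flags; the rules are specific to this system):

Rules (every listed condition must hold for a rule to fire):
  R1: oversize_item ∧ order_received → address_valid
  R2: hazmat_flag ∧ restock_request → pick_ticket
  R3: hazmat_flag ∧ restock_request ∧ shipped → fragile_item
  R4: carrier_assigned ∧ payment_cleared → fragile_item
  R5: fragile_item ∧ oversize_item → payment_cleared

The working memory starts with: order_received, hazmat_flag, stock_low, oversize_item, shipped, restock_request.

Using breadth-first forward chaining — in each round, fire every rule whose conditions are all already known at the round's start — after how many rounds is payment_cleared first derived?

Round 1 — R1, R2, R3, derive address_valid, pick_ticket, fragile_item.
Round 2 — R5, derive payment_cleared.
payment_cleared first appears in round 2.

2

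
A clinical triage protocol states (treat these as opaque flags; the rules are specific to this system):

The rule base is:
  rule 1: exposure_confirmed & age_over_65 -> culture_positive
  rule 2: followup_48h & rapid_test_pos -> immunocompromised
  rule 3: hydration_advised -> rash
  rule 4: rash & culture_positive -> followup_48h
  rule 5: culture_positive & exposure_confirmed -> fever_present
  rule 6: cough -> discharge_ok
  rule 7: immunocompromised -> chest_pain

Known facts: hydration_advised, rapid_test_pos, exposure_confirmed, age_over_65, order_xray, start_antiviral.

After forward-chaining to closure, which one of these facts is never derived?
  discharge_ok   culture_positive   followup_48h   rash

discharge_ok

Round 1 — rule 1, rule 3, derive culture_positive, rash.
Round 2 — rule 4, rule 5, derive followup_48h, fever_present.
Round 3 — rule 2, derive immunocompromised.
Round 4 — rule 7, derive chest_pain.
Derived: rash (round 1), culture_positive (round 1), followup_48h (round 2). discharge_ok never appears in any round.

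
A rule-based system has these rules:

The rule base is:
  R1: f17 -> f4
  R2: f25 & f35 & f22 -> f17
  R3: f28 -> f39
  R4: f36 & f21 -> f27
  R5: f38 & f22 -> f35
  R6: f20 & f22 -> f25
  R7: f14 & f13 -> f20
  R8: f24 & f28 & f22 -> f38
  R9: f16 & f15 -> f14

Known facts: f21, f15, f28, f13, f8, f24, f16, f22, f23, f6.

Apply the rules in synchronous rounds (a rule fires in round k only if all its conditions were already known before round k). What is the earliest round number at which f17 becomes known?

4

Round 1 fires R3, R8, R9, giving f39, f38, f14.
Round 2 fires R5, R7, giving f35, f20.
Round 3 fires R6, giving f25.
Round 4 fires R2, giving f17.
f17 first appears in round 4.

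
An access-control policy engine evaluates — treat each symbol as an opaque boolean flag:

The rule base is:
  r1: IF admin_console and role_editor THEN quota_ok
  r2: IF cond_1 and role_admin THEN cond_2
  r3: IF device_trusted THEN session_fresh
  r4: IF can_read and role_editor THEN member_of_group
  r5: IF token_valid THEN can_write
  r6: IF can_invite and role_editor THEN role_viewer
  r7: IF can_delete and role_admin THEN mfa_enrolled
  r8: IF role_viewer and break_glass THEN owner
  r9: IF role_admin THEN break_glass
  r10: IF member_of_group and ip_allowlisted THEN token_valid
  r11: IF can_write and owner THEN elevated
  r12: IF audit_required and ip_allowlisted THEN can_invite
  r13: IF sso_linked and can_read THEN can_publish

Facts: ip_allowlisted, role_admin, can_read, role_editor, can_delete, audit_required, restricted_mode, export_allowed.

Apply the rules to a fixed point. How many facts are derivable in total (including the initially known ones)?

17

Round 1: r4 [IF can_read and role_editor THEN member_of_group]; r7 [IF can_delete and role_admin THEN mfa_enrolled]; r9 [IF role_admin THEN break_glass]; r12 [IF audit_required and ip_allowlisted THEN can_invite]. New: member_of_group, mfa_enrolled, break_glass, can_invite.
Round 2: r6 [IF can_invite and role_editor THEN role_viewer]; r10 [IF member_of_group and ip_allowlisted THEN token_valid]. New: role_viewer, token_valid.
Round 3: r5 [IF token_valid THEN can_write]; r8 [IF role_viewer and break_glass THEN owner]. New: can_write, owner.
Round 4: r11 [IF can_write and owner THEN elevated]. New: elevated.
Closure: {audit_required, break_glass, can_delete, can_invite, can_read, can_write, elevated, export_allowed, ip_allowlisted, member_of_group, mfa_enrolled, owner, restricted_mode, role_admin, role_editor, role_viewer, token_valid} — 17 facts.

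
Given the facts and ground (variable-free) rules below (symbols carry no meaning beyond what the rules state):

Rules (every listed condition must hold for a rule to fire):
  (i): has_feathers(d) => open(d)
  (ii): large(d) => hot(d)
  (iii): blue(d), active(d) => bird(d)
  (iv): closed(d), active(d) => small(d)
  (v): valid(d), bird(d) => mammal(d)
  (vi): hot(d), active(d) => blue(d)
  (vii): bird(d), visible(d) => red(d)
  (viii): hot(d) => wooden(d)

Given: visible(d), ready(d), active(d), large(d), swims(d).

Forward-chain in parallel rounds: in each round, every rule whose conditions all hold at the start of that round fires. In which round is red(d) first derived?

4

Round 1: (ii) [large(d) => hot(d)]. New: hot(d).
Round 2: (vi) [hot(d), active(d) => blue(d)]; (viii) [hot(d) => wooden(d)]. New: blue(d), wooden(d).
Round 3: (iii) [blue(d), active(d) => bird(d)]. New: bird(d).
Round 4: (vii) [bird(d), visible(d) => red(d)]. New: red(d).
red(d) first appears in round 4.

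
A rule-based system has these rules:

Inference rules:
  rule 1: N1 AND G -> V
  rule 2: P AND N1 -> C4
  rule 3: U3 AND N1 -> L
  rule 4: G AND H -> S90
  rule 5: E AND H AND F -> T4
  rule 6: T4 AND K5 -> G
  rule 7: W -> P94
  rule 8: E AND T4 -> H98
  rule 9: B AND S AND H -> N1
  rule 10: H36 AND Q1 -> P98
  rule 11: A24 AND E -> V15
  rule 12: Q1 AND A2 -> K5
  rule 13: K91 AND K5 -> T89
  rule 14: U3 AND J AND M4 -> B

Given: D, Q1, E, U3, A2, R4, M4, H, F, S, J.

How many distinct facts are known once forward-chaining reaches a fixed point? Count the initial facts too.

[1] rule 5 [E AND H AND F -> T4]; rule 12 [Q1 AND A2 -> K5]; rule 14 [U3 AND J AND M4 -> B]. ⇒ new: T4, K5, B.
[2] rule 6 [T4 AND K5 -> G]; rule 8 [E AND T4 -> H98]; rule 9 [B AND S AND H -> N1]. ⇒ new: G, H98, N1.
[3] rule 1 [N1 AND G -> V]; rule 3 [U3 AND N1 -> L]; rule 4 [G AND H -> S90]. ⇒ new: V, L, S90.
Closure: {A2, B, D, E, F, G, H, H98, J, K5, L, M4, N1, Q1, R4, S, S90, T4, U3, V} — 20 facts.

20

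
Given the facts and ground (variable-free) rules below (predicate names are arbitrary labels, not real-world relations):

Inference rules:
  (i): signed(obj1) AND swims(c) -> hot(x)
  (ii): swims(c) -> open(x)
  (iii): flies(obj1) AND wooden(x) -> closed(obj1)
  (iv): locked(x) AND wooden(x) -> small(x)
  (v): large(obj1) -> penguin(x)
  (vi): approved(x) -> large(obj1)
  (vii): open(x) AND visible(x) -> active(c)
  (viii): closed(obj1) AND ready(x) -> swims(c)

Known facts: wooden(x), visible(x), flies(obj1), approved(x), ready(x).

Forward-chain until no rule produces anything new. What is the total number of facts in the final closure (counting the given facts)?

11

Round 1: (iii) [flies(obj1) AND wooden(x) -> closed(obj1)]; (vi) [approved(x) -> large(obj1)]. New: closed(obj1), large(obj1).
Round 2: (v) [large(obj1) -> penguin(x)]; (viii) [closed(obj1) AND ready(x) -> swims(c)]. New: penguin(x), swims(c).
Round 3: (ii) [swims(c) -> open(x)]. New: open(x).
Round 4: (vii) [open(x) AND visible(x) -> active(c)]. New: active(c).
Closure: {active(c), approved(x), closed(obj1), flies(obj1), large(obj1), open(x), penguin(x), ready(x), swims(c), visible(x), wooden(x)} — 11 facts.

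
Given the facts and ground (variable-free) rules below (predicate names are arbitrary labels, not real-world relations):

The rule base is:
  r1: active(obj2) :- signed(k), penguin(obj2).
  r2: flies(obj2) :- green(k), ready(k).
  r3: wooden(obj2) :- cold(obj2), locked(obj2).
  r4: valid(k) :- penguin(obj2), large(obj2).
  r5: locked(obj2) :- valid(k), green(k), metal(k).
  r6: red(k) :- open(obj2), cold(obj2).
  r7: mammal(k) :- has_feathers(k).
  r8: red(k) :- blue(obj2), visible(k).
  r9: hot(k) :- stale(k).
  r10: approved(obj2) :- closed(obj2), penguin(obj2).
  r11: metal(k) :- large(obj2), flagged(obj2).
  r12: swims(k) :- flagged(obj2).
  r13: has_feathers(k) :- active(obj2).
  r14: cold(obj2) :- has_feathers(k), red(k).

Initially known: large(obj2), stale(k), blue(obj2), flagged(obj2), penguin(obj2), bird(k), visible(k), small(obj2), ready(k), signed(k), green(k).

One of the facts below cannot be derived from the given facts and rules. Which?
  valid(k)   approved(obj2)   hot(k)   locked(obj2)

approved(obj2)

Round 1: r1 [active(obj2) :- signed(k), penguin(obj2).]; r2 [flies(obj2) :- green(k), ready(k).]; r4 [valid(k) :- penguin(obj2), large(obj2).]; r8 [red(k) :- blue(obj2), visible(k).]; r9 [hot(k) :- stale(k).]; r11 [metal(k) :- large(obj2), flagged(obj2).]; r12 [swims(k) :- flagged(obj2).]. New: active(obj2), flies(obj2), valid(k), red(k), hot(k), metal(k), swims(k).
Round 2: r5 [locked(obj2) :- valid(k), green(k), metal(k).]; r13 [has_feathers(k) :- active(obj2).]. New: locked(obj2), has_feathers(k).
Round 3: r7 [mammal(k) :- has_feathers(k).]; r14 [cold(obj2) :- has_feathers(k), red(k).]. New: mammal(k), cold(obj2).
Round 4: r3 [wooden(obj2) :- cold(obj2), locked(obj2).]. New: wooden(obj2).
Derived: locked(obj2) (round 2), valid(k) (round 1), hot(k) (round 1). approved(obj2) never appears in any round.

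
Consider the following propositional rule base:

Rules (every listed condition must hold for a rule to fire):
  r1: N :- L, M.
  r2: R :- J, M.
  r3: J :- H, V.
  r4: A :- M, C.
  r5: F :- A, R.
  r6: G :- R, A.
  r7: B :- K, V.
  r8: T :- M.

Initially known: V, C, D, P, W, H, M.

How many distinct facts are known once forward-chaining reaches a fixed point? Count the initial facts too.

13

Round 1 — r3, r4, r8, derive J, A, T.
Round 2 — r2, derive R.
Round 3 — r5, r6, derive F, G.
Closure: {A, C, D, F, G, H, J, M, P, R, T, V, W} — 13 facts.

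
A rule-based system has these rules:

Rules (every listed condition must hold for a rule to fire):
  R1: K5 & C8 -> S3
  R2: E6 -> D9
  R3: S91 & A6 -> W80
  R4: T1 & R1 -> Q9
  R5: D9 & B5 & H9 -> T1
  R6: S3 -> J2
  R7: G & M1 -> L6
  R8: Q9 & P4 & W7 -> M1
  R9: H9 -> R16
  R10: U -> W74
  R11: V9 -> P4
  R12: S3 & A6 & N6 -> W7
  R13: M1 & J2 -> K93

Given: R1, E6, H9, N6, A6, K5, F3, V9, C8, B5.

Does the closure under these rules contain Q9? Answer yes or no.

yes

Round 1: R1 [K5 & C8 -> S3]; R2 [E6 -> D9]; R9 [H9 -> R16]; R11 [V9 -> P4]. Adds S3, D9, R16, P4.
Round 2: R5 [D9 & B5 & H9 -> T1]; R6 [S3 -> J2]; R12 [S3 & A6 & N6 -> W7]. Adds T1, J2, W7.
Round 3: R4 [T1 & R1 -> Q9]. Adds Q9.
Round 4: R8 [Q9 & P4 & W7 -> M1]. Adds M1.
Round 5: R13 [M1 & J2 -> K93]. Adds K93.
Q9 appears in round 3, so it is derivable.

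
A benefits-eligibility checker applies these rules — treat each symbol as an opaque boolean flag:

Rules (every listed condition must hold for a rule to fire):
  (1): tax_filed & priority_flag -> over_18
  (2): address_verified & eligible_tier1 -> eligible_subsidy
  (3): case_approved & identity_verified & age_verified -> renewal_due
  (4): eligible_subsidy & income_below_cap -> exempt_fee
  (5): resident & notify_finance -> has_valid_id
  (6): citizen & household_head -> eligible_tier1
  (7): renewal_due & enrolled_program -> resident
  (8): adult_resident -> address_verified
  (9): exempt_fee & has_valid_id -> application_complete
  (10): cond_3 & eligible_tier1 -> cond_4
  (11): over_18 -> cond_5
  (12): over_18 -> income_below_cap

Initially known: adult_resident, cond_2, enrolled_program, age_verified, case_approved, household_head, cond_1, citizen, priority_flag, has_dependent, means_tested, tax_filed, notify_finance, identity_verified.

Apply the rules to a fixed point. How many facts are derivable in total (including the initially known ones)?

25

Round 1 fires (1), (3), (6), (8), giving over_18, renewal_due, eligible_tier1, address_verified.
Round 2 fires (2), (7), (11), (12), giving eligible_subsidy, resident, cond_5, income_below_cap.
Round 3 fires (4), (5), giving exempt_fee, has_valid_id.
Round 4 fires (9), giving application_complete.
Closure: {address_verified, adult_resident, age_verified, application_complete, case_approved, citizen, cond_1, cond_2, cond_5, eligible_subsidy, eligible_tier1, enrolled_program, exempt_fee, has_dependent, has_valid_id, household_head, identity_verified, income_below_cap, means_tested, notify_finance, over_18, priority_flag, renewal_due, resident, tax_filed} — 25 facts.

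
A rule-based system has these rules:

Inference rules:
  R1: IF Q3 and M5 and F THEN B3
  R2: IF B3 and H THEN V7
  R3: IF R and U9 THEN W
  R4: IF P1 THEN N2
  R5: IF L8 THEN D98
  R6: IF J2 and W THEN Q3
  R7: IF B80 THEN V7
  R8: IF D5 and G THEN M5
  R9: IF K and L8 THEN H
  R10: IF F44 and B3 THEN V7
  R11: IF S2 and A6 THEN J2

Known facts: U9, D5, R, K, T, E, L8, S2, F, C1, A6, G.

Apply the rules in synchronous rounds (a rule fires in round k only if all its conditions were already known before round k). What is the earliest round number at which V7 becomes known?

4

Round 1 — R3, R5, R8, R9, R11, derive W, D98, M5, H, J2.
Round 2 — R6, derive Q3.
Round 3 — R1, derive B3.
Round 4 — R2, derive V7.
V7 first appears in round 4.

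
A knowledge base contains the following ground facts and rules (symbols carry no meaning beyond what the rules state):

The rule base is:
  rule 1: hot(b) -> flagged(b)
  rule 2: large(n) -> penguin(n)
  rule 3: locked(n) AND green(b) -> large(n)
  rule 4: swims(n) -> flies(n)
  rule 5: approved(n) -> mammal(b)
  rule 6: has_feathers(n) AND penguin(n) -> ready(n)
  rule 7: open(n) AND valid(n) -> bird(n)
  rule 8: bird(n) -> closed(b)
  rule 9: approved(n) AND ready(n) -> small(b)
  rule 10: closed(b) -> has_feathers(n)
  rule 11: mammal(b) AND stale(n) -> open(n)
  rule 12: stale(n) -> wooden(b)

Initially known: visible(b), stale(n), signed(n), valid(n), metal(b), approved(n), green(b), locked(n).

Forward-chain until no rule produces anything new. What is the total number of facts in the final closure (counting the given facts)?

Round 1: rule 3 [locked(n) AND green(b) -> large(n)]; rule 5 [approved(n) -> mammal(b)]; rule 12 [stale(n) -> wooden(b)]. Adds large(n), mammal(b), wooden(b).
Round 2: rule 2 [large(n) -> penguin(n)]; rule 11 [mammal(b) AND stale(n) -> open(n)]. Adds penguin(n), open(n).
Round 3: rule 7 [open(n) AND valid(n) -> bird(n)]. Adds bird(n).
Round 4: rule 8 [bird(n) -> closed(b)]. Adds closed(b).
Round 5: rule 10 [closed(b) -> has_feathers(n)]. Adds has_feathers(n).
Round 6: rule 6 [has_feathers(n) AND penguin(n) -> ready(n)]. Adds ready(n).
Round 7: rule 9 [approved(n) AND ready(n) -> small(b)]. Adds small(b).
Closure: {approved(n), bird(n), closed(b), green(b), has_feathers(n), large(n), locked(n), mammal(b), metal(b), open(n), penguin(n), ready(n), signed(n), small(b), stale(n), valid(n), visible(b), wooden(b)} — 18 facts.

18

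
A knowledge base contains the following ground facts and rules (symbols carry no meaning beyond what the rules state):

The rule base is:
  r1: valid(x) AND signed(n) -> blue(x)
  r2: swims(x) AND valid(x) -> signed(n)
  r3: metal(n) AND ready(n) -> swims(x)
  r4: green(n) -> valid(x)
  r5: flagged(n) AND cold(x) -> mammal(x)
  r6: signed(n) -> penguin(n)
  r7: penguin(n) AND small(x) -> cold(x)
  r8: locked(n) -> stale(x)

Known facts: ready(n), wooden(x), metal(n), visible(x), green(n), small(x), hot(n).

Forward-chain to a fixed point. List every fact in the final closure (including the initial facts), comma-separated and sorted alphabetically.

Round 1: r3 [metal(n) AND ready(n) -> swims(x)]; r4 [green(n) -> valid(x)]. New: swims(x), valid(x).
Round 2: r2 [swims(x) AND valid(x) -> signed(n)]. New: signed(n).
Round 3: r1 [valid(x) AND signed(n) -> blue(x)]; r6 [signed(n) -> penguin(n)]. New: blue(x), penguin(n).
Round 4: r7 [penguin(n) AND small(x) -> cold(x)]. New: cold(x).

blue(x), cold(x), green(n), hot(n), metal(n), penguin(n), ready(n), signed(n), small(x), swims(x), valid(x), visible(x), wooden(x)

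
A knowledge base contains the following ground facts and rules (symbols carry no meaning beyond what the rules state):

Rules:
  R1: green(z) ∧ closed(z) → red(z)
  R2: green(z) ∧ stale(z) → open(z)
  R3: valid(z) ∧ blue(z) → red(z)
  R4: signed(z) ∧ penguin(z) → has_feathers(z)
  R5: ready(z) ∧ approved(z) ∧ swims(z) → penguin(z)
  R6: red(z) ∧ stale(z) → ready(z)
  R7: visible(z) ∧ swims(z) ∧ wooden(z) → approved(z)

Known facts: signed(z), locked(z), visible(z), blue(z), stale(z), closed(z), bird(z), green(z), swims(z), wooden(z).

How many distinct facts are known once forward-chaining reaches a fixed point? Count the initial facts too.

16

Round 1 fires R1, R2, R7, giving red(z), open(z), approved(z).
Round 2 fires R6, giving ready(z).
Round 3 fires R5, giving penguin(z).
Round 4 fires R4, giving has_feathers(z).
Closure: {approved(z), bird(z), blue(z), closed(z), green(z), has_feathers(z), locked(z), open(z), penguin(z), ready(z), red(z), signed(z), stale(z), swims(z), visible(z), wooden(z)} — 16 facts.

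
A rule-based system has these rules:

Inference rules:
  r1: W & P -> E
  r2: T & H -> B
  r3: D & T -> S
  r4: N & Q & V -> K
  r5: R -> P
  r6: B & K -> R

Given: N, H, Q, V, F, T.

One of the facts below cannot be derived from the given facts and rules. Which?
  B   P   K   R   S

S

Round 1 — r2, r4, derive B, K.
Round 2 — r6, derive R.
Round 3 — r5, derive P.
Derived: R (round 2), P (round 3), K (round 1), B (round 1). S never appears in any round.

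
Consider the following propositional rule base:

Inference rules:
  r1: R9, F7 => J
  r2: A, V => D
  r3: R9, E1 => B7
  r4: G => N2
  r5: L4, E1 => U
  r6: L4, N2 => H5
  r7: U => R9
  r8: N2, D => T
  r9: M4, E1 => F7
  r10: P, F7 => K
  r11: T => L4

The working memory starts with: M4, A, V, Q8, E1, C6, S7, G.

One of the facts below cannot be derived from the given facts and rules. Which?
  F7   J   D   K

K

Round 1: r2 [A, V => D]; r4 [G => N2]; r9 [M4, E1 => F7]. New: D, N2, F7.
Round 2: r8 [N2, D => T]. New: T.
Round 3: r11 [T => L4]. New: L4.
Round 4: r5 [L4, E1 => U]; r6 [L4, N2 => H5]. New: U, H5.
Round 5: r7 [U => R9]. New: R9.
Round 6: r1 [R9, F7 => J]; r3 [R9, E1 => B7]. New: J, B7.
Derived: F7 (round 1), D (round 1), J (round 6). K never appears in any round.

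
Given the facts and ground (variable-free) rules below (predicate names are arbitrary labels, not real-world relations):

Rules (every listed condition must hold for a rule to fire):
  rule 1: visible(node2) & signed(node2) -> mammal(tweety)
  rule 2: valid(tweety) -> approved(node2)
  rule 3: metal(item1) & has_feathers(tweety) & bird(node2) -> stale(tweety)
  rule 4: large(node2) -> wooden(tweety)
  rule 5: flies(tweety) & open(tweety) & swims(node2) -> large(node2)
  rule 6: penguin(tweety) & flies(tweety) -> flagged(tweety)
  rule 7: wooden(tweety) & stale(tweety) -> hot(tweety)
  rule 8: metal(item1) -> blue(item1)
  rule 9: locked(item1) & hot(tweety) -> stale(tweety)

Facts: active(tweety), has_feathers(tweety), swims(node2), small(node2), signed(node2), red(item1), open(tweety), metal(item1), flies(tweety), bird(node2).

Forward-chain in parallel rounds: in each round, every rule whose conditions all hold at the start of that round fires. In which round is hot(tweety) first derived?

3

Round 1: rule 3 [metal(item1) & has_feathers(tweety) & bird(node2) -> stale(tweety)]; rule 5 [flies(tweety) & open(tweety) & swims(node2) -> large(node2)]; rule 8 [metal(item1) -> blue(item1)]. Adds stale(tweety), large(node2), blue(item1).
Round 2: rule 4 [large(node2) -> wooden(tweety)]. Adds wooden(tweety).
Round 3: rule 7 [wooden(tweety) & stale(tweety) -> hot(tweety)]. Adds hot(tweety).
hot(tweety) first appears in round 3.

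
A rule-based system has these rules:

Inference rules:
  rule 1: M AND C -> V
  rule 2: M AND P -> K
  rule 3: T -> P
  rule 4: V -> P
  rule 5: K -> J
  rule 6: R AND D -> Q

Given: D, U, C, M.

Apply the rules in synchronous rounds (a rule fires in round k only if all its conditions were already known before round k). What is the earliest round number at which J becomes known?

4

Round 1: rule 1 [M AND C -> V]. New: V.
Round 2: rule 4 [V -> P]. New: P.
Round 3: rule 2 [M AND P -> K]. New: K.
Round 4: rule 5 [K -> J]. New: J.
J first appears in round 4.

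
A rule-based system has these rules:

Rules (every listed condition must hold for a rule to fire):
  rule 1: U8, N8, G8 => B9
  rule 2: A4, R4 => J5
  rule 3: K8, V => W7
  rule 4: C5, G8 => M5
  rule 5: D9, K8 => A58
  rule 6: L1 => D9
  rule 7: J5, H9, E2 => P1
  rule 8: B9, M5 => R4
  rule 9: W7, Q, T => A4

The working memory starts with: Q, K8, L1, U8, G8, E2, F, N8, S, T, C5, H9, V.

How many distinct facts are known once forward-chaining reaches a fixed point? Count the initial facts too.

Round 1 fires rule 1, rule 3, rule 4, rule 6, giving B9, W7, M5, D9.
Round 2 fires rule 5, rule 8, rule 9, giving A58, R4, A4.
Round 3 fires rule 2, giving J5.
Round 4 fires rule 7, giving P1.
Closure: {A4, A58, B9, C5, D9, E2, F, G8, H9, J5, K8, L1, M5, N8, P1, Q, R4, S, T, U8, V, W7} — 22 facts.

22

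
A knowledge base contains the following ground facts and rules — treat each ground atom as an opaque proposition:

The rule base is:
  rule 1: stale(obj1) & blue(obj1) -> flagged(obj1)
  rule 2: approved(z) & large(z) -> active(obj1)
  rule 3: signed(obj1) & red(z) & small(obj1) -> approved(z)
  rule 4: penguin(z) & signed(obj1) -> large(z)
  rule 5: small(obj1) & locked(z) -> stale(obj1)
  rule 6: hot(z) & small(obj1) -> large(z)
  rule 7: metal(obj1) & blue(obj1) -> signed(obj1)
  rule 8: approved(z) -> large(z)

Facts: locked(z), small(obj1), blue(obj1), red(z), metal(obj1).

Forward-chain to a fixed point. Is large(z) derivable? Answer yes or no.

[1] rule 5 [small(obj1) & locked(z) -> stale(obj1)]; rule 7 [metal(obj1) & blue(obj1) -> signed(obj1)]. ⇒ new: stale(obj1), signed(obj1).
[2] rule 1 [stale(obj1) & blue(obj1) -> flagged(obj1)]; rule 3 [signed(obj1) & red(z) & small(obj1) -> approved(z)]. ⇒ new: flagged(obj1), approved(z).
[3] rule 8 [approved(z) -> large(z)]. ⇒ new: large(z).
[4] rule 2 [approved(z) & large(z) -> active(obj1)]. ⇒ new: active(obj1).
large(z) appears in round 3, so it is derivable.

yes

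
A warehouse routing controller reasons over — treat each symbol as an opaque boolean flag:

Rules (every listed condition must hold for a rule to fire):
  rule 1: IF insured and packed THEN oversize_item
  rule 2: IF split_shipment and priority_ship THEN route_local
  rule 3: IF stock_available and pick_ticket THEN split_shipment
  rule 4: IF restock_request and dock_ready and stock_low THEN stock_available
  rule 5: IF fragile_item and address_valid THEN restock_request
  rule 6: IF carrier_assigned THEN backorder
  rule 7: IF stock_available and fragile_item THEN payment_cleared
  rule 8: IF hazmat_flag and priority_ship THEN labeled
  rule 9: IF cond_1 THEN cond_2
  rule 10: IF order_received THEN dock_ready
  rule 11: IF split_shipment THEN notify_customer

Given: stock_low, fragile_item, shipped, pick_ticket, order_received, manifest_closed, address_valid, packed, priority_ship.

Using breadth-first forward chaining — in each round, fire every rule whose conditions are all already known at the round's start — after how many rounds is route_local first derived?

[1] rule 5 [IF fragile_item and address_valid THEN restock_request]; rule 10 [IF order_received THEN dock_ready]. ⇒ new: restock_request, dock_ready.
[2] rule 4 [IF restock_request and dock_ready and stock_low THEN stock_available]. ⇒ new: stock_available.
[3] rule 3 [IF stock_available and pick_ticket THEN split_shipment]; rule 7 [IF stock_available and fragile_item THEN payment_cleared]. ⇒ new: split_shipment, payment_cleared.
[4] rule 2 [IF split_shipment and priority_ship THEN route_local]; rule 11 [IF split_shipment THEN notify_customer]. ⇒ new: route_local, notify_customer.
route_local first appears in round 4.

4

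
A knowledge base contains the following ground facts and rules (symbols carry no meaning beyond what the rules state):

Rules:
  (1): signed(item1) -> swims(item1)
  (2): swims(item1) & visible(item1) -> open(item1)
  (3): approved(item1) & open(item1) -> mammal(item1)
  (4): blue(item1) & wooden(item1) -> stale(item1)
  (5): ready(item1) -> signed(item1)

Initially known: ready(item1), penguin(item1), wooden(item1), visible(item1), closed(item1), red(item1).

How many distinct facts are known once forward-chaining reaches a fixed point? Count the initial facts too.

9

[1] (5) [ready(item1) -> signed(item1)]. ⇒ new: signed(item1).
[2] (1) [signed(item1) -> swims(item1)]. ⇒ new: swims(item1).
[3] (2) [swims(item1) & visible(item1) -> open(item1)]. ⇒ new: open(item1).
Closure: {closed(item1), open(item1), penguin(item1), ready(item1), red(item1), signed(item1), swims(item1), visible(item1), wooden(item1)} — 9 facts.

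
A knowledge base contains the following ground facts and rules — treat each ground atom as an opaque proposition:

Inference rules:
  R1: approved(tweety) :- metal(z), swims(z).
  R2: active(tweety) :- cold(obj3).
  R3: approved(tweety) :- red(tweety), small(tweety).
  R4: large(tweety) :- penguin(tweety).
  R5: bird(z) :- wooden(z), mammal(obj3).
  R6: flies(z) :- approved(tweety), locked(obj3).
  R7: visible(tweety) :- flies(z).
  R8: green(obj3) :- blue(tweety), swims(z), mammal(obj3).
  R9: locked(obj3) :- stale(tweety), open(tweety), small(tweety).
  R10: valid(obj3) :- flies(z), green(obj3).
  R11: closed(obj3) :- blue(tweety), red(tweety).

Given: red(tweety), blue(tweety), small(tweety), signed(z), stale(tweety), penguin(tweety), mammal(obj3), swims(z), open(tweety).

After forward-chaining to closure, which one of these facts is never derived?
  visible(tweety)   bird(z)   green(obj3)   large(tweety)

bird(z)

Round 1: R3 [approved(tweety) :- red(tweety), small(tweety).]; R4 [large(tweety) :- penguin(tweety).]; R8 [green(obj3) :- blue(tweety), swims(z), mammal(obj3).]; R9 [locked(obj3) :- stale(tweety), open(tweety), small(tweety).]; R11 [closed(obj3) :- blue(tweety), red(tweety).]. Adds approved(tweety), large(tweety), green(obj3), locked(obj3), closed(obj3).
Round 2: R6 [flies(z) :- approved(tweety), locked(obj3).]. Adds flies(z).
Round 3: R7 [visible(tweety) :- flies(z).]; R10 [valid(obj3) :- flies(z), green(obj3).]. Adds visible(tweety), valid(obj3).
Derived: large(tweety) (round 1), green(obj3) (round 1), visible(tweety) (round 3). bird(z) never appears in any round.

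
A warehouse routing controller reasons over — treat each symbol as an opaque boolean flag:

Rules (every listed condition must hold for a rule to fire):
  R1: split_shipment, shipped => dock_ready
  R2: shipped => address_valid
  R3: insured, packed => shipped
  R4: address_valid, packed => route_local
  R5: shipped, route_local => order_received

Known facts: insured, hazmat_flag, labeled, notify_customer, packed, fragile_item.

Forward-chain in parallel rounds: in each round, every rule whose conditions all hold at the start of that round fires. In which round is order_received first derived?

4

Round 1: R3 [insured, packed => shipped]. Adds shipped.
Round 2: R2 [shipped => address_valid]. Adds address_valid.
Round 3: R4 [address_valid, packed => route_local]. Adds route_local.
Round 4: R5 [shipped, route_local => order_received]. Adds order_received.
order_received first appears in round 4.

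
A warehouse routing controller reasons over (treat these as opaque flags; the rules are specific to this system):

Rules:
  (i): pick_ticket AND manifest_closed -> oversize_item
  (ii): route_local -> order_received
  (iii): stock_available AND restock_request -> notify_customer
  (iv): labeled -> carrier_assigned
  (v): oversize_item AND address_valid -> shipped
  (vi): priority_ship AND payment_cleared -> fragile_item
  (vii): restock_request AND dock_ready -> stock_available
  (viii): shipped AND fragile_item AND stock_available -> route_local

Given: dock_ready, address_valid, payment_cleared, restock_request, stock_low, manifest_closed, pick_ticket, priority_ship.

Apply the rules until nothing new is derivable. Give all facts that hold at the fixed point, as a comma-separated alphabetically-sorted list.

Round 1 fires (i), (vi), (vii), giving oversize_item, fragile_item, stock_available.
Round 2 fires (iii), (v), giving notify_customer, shipped.
Round 3 fires (viii), giving route_local.
Round 4 fires (ii), giving order_received.

address_valid, dock_ready, fragile_item, manifest_closed, notify_customer, order_received, oversize_item, payment_cleared, pick_ticket, priority_ship, restock_request, route_local, shipped, stock_available, stock_low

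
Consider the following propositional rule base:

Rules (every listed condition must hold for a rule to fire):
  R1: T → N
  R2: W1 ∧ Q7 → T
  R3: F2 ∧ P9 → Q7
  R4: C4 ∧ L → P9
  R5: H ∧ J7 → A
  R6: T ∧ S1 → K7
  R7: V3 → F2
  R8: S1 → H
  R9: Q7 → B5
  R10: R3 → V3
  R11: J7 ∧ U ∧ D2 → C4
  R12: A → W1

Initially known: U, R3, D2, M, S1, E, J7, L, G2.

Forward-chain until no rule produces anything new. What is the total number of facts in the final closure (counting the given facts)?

Round 1 — R8, R10, R11, derive H, V3, C4.
Round 2 — R4, R5, R7, derive P9, A, F2.
Round 3 — R3, R12, derive Q7, W1.
Round 4 — R2, R9, derive T, B5.
Round 5 — R1, R6, derive N, K7.
Closure: {A, B5, C4, D2, E, F2, G2, H, J7, K7, L, M, N, P9, Q7, R3, S1, T, U, V3, W1} — 21 facts.

21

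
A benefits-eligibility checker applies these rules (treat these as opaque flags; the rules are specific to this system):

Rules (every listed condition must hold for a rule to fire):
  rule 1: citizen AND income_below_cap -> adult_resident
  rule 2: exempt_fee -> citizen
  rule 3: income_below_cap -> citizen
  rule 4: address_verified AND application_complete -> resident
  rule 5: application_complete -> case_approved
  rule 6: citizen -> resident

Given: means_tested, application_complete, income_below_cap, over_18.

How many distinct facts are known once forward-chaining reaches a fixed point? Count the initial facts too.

Round 1 fires rule 3, rule 5, giving citizen, case_approved.
Round 2 fires rule 1, rule 6, giving adult_resident, resident.
Closure: {adult_resident, application_complete, case_approved, citizen, income_below_cap, means_tested, over_18, resident} — 8 facts.

8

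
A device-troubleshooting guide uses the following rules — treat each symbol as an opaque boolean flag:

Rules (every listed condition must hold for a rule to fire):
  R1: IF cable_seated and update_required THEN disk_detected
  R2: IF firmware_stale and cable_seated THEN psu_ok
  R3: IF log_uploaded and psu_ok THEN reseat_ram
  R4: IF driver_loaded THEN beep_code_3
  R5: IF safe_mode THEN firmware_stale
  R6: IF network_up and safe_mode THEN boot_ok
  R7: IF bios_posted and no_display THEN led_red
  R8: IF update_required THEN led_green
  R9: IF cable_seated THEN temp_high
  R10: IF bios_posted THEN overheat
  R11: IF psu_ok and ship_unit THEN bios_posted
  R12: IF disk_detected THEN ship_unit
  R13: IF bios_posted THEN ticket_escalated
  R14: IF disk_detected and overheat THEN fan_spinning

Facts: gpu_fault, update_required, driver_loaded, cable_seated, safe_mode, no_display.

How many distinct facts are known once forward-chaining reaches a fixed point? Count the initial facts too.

18

Round 1: R1 [IF cable_seated and update_required THEN disk_detected]; R4 [IF driver_loaded THEN beep_code_3]; R5 [IF safe_mode THEN firmware_stale]; R8 [IF update_required THEN led_green]; R9 [IF cable_seated THEN temp_high]. New: disk_detected, beep_code_3, firmware_stale, led_green, temp_high.
Round 2: R2 [IF firmware_stale and cable_seated THEN psu_ok]; R12 [IF disk_detected THEN ship_unit]. New: psu_ok, ship_unit.
Round 3: R11 [IF psu_ok and ship_unit THEN bios_posted]. New: bios_posted.
Round 4: R7 [IF bios_posted and no_display THEN led_red]; R10 [IF bios_posted THEN overheat]; R13 [IF bios_posted THEN ticket_escalated]. New: led_red, overheat, ticket_escalated.
Round 5: R14 [IF disk_detected and overheat THEN fan_spinning]. New: fan_spinning.
Closure: {beep_code_3, bios_posted, cable_seated, disk_detected, driver_loaded, fan_spinning, firmware_stale, gpu_fault, led_green, led_red, no_display, overheat, psu_ok, safe_mode, ship_unit, temp_high, ticket_escalated, update_required} — 18 facts.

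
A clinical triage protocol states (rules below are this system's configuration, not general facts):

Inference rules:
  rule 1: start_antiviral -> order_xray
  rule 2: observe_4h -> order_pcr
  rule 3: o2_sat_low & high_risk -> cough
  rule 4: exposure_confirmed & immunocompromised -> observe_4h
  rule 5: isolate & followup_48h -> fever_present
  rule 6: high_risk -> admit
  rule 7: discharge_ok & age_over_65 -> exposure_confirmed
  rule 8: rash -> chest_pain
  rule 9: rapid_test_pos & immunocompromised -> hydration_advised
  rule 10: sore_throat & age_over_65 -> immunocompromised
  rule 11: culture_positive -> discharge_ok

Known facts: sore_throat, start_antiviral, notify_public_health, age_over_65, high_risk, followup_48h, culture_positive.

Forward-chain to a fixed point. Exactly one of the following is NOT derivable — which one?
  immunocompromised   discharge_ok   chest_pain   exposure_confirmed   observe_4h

Round 1 — rule 1, rule 6, rule 10, rule 11, derive order_xray, admit, immunocompromised, discharge_ok.
Round 2 — rule 7, derive exposure_confirmed.
Round 3 — rule 4, derive observe_4h.
Round 4 — rule 2, derive order_pcr.
Derived: exposure_confirmed (round 2), discharge_ok (round 1), immunocompromised (round 1), observe_4h (round 3). chest_pain never appears in any round.

chest_pain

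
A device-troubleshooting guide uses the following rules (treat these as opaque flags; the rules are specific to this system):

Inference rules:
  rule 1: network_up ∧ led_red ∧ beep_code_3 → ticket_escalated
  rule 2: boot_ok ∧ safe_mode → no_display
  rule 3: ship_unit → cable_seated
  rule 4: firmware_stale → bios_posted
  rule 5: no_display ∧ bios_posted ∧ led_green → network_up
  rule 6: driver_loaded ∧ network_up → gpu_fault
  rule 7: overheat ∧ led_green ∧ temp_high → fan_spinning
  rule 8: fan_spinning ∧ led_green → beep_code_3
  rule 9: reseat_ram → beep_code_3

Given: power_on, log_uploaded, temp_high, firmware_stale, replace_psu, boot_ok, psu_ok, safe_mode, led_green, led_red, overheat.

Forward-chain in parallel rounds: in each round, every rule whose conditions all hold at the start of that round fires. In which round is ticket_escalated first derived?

Round 1: rule 2 [boot_ok ∧ safe_mode → no_display]; rule 4 [firmware_stale → bios_posted]; rule 7 [overheat ∧ led_green ∧ temp_high → fan_spinning]. New: no_display, bios_posted, fan_spinning.
Round 2: rule 5 [no_display ∧ bios_posted ∧ led_green → network_up]; rule 8 [fan_spinning ∧ led_green → beep_code_3]. New: network_up, beep_code_3.
Round 3: rule 1 [network_up ∧ led_red ∧ beep_code_3 → ticket_escalated]. New: ticket_escalated.
ticket_escalated first appears in round 3.

3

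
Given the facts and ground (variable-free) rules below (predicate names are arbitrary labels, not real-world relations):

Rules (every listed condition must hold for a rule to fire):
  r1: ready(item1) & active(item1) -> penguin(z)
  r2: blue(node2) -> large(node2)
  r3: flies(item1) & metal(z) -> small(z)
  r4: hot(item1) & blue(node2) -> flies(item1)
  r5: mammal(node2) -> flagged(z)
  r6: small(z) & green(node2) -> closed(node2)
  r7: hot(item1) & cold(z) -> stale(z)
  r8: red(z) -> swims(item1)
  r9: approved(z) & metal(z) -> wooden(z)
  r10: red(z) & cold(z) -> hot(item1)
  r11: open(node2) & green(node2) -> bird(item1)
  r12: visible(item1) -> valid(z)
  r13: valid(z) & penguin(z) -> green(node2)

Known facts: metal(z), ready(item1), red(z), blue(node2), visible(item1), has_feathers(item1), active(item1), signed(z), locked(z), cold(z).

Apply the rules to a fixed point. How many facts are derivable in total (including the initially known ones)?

[1] r1 [ready(item1) & active(item1) -> penguin(z)]; r2 [blue(node2) -> large(node2)]; r8 [red(z) -> swims(item1)]; r10 [red(z) & cold(z) -> hot(item1)]; r12 [visible(item1) -> valid(z)]. ⇒ new: penguin(z), large(node2), swims(item1), hot(item1), valid(z).
[2] r4 [hot(item1) & blue(node2) -> flies(item1)]; r7 [hot(item1) & cold(z) -> stale(z)]; r13 [valid(z) & penguin(z) -> green(node2)]. ⇒ new: flies(item1), stale(z), green(node2).
[3] r3 [flies(item1) & metal(z) -> small(z)]. ⇒ new: small(z).
[4] r6 [small(z) & green(node2) -> closed(node2)]. ⇒ new: closed(node2).
Closure: {active(item1), blue(node2), closed(node2), cold(z), flies(item1), green(node2), has_feathers(item1), hot(item1), large(node2), locked(z), metal(z), penguin(z), ready(item1), red(z), signed(z), small(z), stale(z), swims(item1), valid(z), visible(item1)} — 20 facts.

20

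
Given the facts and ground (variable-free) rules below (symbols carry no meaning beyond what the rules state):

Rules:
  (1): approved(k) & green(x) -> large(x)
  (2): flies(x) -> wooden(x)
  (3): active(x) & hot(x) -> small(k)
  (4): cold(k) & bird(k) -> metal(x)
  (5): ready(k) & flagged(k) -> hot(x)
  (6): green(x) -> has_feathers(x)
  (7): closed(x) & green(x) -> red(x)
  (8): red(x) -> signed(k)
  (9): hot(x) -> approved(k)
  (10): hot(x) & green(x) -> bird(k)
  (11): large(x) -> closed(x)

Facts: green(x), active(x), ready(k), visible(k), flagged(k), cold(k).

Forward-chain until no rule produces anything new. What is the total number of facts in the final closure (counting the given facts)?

Round 1 — (5), (6), derive hot(x), has_feathers(x).
Round 2 — (3), (9), (10), derive small(k), approved(k), bird(k).
Round 3 — (1), (4), derive large(x), metal(x).
Round 4 — (11), derive closed(x).
Round 5 — (7), derive red(x).
Round 6 — (8), derive signed(k).
Closure: {active(x), approved(k), bird(k), closed(x), cold(k), flagged(k), green(x), has_feathers(x), hot(x), large(x), metal(x), ready(k), red(x), signed(k), small(k), visible(k)} — 16 facts.

16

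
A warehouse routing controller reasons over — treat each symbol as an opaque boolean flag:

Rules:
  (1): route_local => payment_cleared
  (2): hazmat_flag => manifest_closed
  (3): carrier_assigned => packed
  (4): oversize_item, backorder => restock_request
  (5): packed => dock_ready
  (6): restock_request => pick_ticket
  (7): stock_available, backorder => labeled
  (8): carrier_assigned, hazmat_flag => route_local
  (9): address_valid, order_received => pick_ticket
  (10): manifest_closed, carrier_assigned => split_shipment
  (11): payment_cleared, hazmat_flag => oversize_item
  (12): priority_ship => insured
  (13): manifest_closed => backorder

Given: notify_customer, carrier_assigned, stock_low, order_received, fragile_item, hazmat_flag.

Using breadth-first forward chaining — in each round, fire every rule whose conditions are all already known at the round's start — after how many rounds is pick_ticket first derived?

5

Round 1 fires (2), (3), (8), giving manifest_closed, packed, route_local.
Round 2 fires (1), (5), (10), (13), giving payment_cleared, dock_ready, split_shipment, backorder.
Round 3 fires (11), giving oversize_item.
Round 4 fires (4), giving restock_request.
Round 5 fires (6), giving pick_ticket.
pick_ticket first appears in round 5.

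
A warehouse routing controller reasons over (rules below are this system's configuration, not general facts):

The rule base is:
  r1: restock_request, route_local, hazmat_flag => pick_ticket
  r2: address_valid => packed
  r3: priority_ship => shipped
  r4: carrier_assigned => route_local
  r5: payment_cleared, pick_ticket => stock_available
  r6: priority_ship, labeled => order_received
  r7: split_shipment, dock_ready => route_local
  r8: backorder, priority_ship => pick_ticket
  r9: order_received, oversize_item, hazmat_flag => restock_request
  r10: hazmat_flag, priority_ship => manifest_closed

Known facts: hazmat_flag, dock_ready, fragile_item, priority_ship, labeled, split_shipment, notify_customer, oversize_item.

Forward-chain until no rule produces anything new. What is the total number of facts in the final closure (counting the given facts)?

14

Round 1: r3 [priority_ship => shipped]; r6 [priority_ship, labeled => order_received]; r7 [split_shipment, dock_ready => route_local]; r10 [hazmat_flag, priority_ship => manifest_closed]. New: shipped, order_received, route_local, manifest_closed.
Round 2: r9 [order_received, oversize_item, hazmat_flag => restock_request]. New: restock_request.
Round 3: r1 [restock_request, route_local, hazmat_flag => pick_ticket]. New: pick_ticket.
Closure: {dock_ready, fragile_item, hazmat_flag, labeled, manifest_closed, notify_customer, order_received, oversize_item, pick_ticket, priority_ship, restock_request, route_local, shipped, split_shipment} — 14 facts.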